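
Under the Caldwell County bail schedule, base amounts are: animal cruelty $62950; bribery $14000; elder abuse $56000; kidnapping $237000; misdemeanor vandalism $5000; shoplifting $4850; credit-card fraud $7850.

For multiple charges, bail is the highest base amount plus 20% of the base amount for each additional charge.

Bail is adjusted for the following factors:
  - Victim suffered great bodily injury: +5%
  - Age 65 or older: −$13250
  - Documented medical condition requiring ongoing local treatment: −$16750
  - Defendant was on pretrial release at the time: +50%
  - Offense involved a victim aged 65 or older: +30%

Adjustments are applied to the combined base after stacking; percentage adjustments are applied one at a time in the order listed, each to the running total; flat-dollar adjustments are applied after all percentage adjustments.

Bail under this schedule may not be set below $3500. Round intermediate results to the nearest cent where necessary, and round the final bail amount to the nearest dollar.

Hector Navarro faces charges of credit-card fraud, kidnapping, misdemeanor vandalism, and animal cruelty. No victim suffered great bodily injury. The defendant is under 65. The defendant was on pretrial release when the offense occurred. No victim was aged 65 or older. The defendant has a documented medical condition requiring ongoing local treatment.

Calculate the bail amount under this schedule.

$361490

Base amounts from the schedule: credit-card fraud $7850; kidnapping $237000; misdemeanor vandalism $5000; animal cruelty $62950.
Stacking rule: highest base plus 20% of each additional charge. Highest is kidnapping at $237000. Additional: $7850 × 20% = $1570; $5000 × 20% = $1000; $62950 × 20% = $12590. Combined base = $237000 + $15160 = $252160.
Defendant was on pretrial release at the time (+50%): $252160 × 1.5 = $378240.
Documented medical condition requiring ongoing local treatment (−$16750 flat): $378240 − $16750 = $361490.
$361490 is at or above the $3500 minimum.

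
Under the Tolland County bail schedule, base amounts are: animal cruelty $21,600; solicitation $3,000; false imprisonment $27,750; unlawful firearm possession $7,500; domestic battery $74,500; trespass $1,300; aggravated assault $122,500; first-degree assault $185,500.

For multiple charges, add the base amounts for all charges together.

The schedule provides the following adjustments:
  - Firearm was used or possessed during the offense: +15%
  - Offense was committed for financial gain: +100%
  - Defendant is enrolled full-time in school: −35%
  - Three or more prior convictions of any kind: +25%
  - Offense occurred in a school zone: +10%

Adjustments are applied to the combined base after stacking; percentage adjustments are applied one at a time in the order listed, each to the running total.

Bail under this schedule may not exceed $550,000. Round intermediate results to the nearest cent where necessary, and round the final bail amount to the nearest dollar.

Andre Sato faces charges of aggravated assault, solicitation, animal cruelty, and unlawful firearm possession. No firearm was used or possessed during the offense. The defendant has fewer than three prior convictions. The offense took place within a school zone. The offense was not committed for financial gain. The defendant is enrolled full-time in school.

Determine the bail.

Base amounts from the schedule: aggravated assault $122,500; solicitation $3,000; animal cruelty $21,600; unlawful firearm possession $7,500.
Stacking rule: sum of all bases. $122,500 + $3,000 + $21,600 + $7,500 = $154,600.
Defendant is enrolled full-time in school (−35%): $154,600 × 0.65 = $100,490.
Offense occurred in a school zone (+10%): $100,490 × 1.1 = $110,539.
$110,539 is within the $550,000 maximum.

$110,539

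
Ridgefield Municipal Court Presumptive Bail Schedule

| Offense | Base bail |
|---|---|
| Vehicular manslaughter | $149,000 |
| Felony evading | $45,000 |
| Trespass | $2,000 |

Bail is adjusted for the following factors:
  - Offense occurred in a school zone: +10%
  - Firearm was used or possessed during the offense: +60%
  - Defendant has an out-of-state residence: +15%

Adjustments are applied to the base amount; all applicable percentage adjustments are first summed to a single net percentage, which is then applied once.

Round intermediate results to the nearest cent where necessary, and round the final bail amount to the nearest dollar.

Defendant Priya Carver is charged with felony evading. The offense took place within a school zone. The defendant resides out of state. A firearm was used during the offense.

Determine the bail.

Base amounts from the schedule: felony evading $45,000.
Single charge. Combined base = $45,000.
Net percentage adjustment: +10% +60% +15% = +85%. $45,000 × 1.85 = $83,250.

$83,250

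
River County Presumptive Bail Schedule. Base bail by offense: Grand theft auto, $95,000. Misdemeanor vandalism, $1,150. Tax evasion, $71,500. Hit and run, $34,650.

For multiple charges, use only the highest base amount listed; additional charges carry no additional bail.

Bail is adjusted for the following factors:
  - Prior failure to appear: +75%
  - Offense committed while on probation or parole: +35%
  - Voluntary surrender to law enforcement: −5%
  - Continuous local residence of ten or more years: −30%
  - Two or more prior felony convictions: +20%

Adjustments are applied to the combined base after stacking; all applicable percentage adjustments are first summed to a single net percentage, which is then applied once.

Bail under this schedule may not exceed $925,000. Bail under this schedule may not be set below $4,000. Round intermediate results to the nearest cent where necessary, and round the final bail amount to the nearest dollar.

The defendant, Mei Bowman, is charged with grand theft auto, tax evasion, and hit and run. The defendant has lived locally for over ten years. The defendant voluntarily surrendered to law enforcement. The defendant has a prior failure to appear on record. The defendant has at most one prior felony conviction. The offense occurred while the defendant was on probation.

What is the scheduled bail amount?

Base amounts from the schedule: grand theft auto $95,000; tax evasion $71,500; hit and run $34,650.
Stacking rule: use the highest base only. Highest is grand theft auto at $95,000. Combined base = $95,000.
Net percentage adjustment: +75% +35% −5% −30% = +75%. $95,000 × 1.75 = $166,250.
$166,250 is within the $925,000 maximum.
$166,250 is at or above the $4,000 minimum.

$166,250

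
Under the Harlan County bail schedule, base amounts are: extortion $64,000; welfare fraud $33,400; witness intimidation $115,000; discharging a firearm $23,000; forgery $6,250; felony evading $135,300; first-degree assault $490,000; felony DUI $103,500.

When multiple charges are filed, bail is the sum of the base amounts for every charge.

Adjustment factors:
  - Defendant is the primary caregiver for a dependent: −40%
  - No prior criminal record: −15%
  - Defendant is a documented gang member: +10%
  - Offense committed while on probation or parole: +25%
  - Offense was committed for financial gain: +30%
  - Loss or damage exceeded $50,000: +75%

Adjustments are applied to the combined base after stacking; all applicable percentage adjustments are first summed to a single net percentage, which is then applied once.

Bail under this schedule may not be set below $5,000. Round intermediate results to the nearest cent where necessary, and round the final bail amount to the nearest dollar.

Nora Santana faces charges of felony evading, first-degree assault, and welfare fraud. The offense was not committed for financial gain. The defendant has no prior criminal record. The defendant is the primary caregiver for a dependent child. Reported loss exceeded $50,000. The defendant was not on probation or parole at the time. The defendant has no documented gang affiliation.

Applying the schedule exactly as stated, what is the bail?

Base amounts from the schedule: felony evading $135,300; first-degree assault $490,000; welfare fraud $33,400.
Stacking rule: sum of all bases. $135,300 + $490,000 + $33,400 = $658,700.
Net percentage adjustment: −40% −15% +75% = +20%. $658,700 × 1.2 = $790,440.
$790,440 is at or above the $5,000 minimum.

$790,440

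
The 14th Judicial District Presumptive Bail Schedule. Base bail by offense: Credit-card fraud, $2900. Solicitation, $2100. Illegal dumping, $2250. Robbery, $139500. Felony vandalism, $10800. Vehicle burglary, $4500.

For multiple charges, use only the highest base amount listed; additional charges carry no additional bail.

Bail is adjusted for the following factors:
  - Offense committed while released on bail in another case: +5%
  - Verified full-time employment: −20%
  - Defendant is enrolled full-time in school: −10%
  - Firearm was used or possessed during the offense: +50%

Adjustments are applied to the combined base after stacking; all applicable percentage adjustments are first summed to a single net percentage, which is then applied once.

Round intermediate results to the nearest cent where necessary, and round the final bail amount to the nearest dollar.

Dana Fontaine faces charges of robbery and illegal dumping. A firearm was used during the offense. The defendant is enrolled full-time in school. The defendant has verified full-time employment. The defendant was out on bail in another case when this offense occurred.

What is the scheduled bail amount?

$174375

Base amounts from the schedule: robbery $139500; illegal dumping $2250.
Stacking rule: use the highest base only. Highest is robbery at $139500. Combined base = $139500.
Net percentage adjustment: +5% −20% −10% +50% = +25%. $139500 × 1.25 = $174375.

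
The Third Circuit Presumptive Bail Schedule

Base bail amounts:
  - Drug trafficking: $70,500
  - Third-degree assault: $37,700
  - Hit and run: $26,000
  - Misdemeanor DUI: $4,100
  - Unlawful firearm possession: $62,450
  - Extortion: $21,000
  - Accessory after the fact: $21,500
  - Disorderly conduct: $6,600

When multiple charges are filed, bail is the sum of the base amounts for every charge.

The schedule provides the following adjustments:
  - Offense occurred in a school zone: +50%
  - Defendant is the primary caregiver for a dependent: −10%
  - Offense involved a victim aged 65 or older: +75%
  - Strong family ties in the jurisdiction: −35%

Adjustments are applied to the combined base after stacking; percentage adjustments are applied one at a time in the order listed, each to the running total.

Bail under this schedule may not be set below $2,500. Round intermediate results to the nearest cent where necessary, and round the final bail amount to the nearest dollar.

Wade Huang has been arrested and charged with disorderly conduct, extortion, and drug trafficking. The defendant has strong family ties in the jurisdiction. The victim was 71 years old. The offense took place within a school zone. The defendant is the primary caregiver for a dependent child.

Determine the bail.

$150,645

Base amounts from the schedule: disorderly conduct $6,600; extortion $21,000; drug trafficking $70,500.
Stacking rule: sum of all bases. $6,600 + $21,000 + $70,500 = $98,100.
Offense occurred in a school zone (+50%): $98,100 × 1.5 = $147,150.
Defendant is the primary caregiver for a dependent (−10%): $147,150 × 0.9 = $132,435.
Offense involved a victim aged 65 or older (+75%): $132,435 × 1.75 = $231,761.25.
Strong family ties in the jurisdiction (−35%): $231,761.25 × 0.65 = $150,644.81.
$150,644.81 is at or above the $2,500 minimum.
Rounded to the nearest dollar: $150,645.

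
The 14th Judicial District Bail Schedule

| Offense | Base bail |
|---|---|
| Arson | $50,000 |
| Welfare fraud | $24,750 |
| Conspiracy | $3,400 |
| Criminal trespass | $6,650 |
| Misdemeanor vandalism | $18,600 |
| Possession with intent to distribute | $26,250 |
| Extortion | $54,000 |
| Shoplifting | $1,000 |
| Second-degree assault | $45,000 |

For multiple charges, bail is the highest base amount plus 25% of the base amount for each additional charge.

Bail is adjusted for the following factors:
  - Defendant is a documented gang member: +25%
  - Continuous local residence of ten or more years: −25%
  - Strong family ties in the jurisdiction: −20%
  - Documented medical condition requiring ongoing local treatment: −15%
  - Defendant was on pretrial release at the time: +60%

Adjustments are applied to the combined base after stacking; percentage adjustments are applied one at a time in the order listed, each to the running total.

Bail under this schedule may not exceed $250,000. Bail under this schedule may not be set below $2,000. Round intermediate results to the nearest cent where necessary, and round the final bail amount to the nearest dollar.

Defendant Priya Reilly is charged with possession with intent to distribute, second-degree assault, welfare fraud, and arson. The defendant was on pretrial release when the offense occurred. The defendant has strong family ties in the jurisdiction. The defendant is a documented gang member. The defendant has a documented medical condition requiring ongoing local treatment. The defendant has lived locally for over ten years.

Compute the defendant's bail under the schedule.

$75,480

Base amounts from the schedule: possession with intent to distribute $26,250; second-degree assault $45,000; welfare fraud $24,750; arson $50,000.
Stacking rule: highest base plus 25% of each additional charge. Highest is arson at $50,000. Additional: $26,250 × 25% = $6,562.50; $45,000 × 25% = $11,250; $24,750 × 25% = $6,187.50. Combined base = $50,000 + $24,000 = $74,000.
Defendant is a documented gang member (+25%): $74,000 × 1.25 = $92,500.
Continuous local residence of ten or more years (−25%): $92,500 × 0.75 = $69,375.
Strong family ties in the jurisdiction (−20%): $69,375 × 0.8 = $55,500.
Documented medical condition requiring ongoing local treatment (−15%): $55,500 × 0.85 = $47,175.
Defendant was on pretrial release at the time (+60%): $47,175 × 1.6 = $75,480.
$75,480 is within the $250,000 maximum.
$75,480 is at or above the $2,000 minimum.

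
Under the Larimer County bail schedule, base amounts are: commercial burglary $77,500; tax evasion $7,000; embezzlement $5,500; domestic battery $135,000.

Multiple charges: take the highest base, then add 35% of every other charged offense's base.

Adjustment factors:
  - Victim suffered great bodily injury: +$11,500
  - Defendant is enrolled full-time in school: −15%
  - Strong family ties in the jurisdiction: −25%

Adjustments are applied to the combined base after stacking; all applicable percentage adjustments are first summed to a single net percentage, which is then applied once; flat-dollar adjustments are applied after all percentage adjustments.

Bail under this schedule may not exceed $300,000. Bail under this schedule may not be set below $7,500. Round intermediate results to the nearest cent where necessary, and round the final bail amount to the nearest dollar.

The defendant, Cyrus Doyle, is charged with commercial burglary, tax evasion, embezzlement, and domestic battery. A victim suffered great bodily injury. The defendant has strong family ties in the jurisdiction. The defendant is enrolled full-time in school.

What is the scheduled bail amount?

$111,400

Base amounts from the schedule: commercial burglary $77,500; tax evasion $7,000; embezzlement $5,500; domestic battery $135,000.
Stacking rule: highest base plus 35% of each additional charge. Highest is domestic battery at $135,000. Additional: $77,500 × 35% = $27,125; $7,000 × 35% = $2,450; $5,500 × 35% = $1,925. Combined base = $135,000 + $31,500 = $166,500.
Net percentage adjustment: −15% −25% = −40%. $166,500 × 0.6 = $99,900.
Victim suffered great bodily injury (+$11,500 flat): $99,900 + $11,500 = $111,400.
$111,400 is within the $300,000 maximum.
$111,400 is at or above the $7,500 minimum.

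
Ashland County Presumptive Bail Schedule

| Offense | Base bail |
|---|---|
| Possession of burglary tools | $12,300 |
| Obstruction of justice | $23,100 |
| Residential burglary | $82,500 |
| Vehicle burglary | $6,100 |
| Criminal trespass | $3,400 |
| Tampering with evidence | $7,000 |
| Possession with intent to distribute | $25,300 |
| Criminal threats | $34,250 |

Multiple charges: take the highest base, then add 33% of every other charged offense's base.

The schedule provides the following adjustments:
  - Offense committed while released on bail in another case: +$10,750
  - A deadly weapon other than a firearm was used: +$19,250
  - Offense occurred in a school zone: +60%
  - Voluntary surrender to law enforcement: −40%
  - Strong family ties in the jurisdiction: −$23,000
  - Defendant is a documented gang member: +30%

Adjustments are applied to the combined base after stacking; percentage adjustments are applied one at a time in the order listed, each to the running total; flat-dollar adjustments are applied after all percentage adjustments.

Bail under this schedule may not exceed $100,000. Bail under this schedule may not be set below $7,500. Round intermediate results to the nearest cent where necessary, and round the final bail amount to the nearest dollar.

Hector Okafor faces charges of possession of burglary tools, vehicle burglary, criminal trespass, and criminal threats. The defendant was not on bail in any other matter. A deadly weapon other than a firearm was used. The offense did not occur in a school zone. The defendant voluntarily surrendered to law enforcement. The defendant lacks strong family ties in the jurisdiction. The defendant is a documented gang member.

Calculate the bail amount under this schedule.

Base amounts from the schedule: possession of burglary tools $12,300; vehicle burglary $6,100; criminal trespass $3,400; criminal threats $34,250.
Stacking rule: highest base plus 33% of each additional charge. Highest is criminal threats at $34,250. Additional: $12,300 × 33% = $4,059; $6,100 × 33% = $2,013; $3,400 × 33% = $1,122. Combined base = $34,250 + $7,194 = $41,444.
Voluntary surrender to law enforcement (−40%): $41,444 × 0.6 = $24,866.40.
Defendant is a documented gang member (+30%): $24,866.40 × 1.3 = $32,326.32.
A deadly weapon other than a firearm was used (+$19,250 flat): $32,326.32 + $19,250 = $51,576.32.
$51,576.32 is within the $100,000 maximum.
$51,576.32 is at or above the $7,500 minimum.
Rounded to the nearest dollar: $51,576.

$51,576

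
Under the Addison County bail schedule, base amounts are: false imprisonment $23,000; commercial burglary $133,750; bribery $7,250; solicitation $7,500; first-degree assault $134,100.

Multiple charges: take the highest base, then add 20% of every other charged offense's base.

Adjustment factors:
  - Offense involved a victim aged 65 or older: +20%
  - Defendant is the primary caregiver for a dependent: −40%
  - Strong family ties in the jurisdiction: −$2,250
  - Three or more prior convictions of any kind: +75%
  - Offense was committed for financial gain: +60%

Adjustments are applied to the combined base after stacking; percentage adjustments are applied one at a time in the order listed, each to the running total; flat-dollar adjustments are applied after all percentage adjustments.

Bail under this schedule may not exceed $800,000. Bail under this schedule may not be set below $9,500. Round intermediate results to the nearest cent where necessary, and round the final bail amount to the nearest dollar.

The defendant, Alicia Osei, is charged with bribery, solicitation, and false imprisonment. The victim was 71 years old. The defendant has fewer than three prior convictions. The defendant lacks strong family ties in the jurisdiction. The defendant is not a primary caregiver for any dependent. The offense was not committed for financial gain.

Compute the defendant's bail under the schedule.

Base amounts from the schedule: bribery $7,250; solicitation $7,500; false imprisonment $23,000.
Stacking rule: highest base plus 20% of each additional charge. Highest is false imprisonment at $23,000. Additional: $7,250 × 20% = $1,450; $7,500 × 20% = $1,500. Combined base = $23,000 + $2,950 = $25,950.
Offense involved a victim aged 65 or older (+20%): $25,950 × 1.2 = $31,140.
$31,140 is within the $800,000 maximum.
$31,140 is at or above the $9,500 minimum.

$31,140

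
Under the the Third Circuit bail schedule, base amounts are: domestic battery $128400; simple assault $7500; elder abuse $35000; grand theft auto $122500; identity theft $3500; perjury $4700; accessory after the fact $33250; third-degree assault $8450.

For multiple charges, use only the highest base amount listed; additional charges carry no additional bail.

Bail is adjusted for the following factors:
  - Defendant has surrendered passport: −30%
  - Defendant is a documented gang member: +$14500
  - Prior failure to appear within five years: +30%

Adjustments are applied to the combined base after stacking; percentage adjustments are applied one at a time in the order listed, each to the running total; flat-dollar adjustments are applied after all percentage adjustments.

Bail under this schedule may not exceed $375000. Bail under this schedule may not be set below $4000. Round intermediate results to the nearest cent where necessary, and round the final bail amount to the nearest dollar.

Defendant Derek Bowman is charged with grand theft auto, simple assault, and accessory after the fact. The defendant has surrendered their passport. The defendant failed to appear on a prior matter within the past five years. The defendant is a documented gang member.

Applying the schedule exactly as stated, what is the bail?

$125975

Base amounts from the schedule: grand theft auto $122500; simple assault $7500; accessory after the fact $33250.
Stacking rule: use the highest base only. Highest is grand theft auto at $122500. Combined base = $122500.
Defendant has surrendered passport (−30%): $122500 × 0.7 = $85750.
Prior failure to appear within five years (+30%): $85750 × 1.3 = $111475.
Defendant is a documented gang member (+$14500 flat): $111475 + $14500 = $125975.
$125975 is within the $375000 maximum.
$125975 is at or above the $4000 minimum.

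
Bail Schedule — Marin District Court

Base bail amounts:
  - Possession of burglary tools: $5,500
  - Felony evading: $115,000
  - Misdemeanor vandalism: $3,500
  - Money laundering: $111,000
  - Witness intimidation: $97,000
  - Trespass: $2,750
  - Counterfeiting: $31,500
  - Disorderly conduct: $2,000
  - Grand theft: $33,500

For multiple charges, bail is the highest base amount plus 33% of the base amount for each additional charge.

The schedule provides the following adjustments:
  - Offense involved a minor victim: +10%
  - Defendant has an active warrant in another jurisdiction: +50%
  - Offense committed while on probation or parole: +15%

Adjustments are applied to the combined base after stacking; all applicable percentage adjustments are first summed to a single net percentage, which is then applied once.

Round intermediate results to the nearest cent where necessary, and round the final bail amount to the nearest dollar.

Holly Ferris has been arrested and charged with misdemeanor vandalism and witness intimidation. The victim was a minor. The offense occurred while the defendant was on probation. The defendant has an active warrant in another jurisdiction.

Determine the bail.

$171,771

Base amounts from the schedule: misdemeanor vandalism $3,500; witness intimidation $97,000.
Stacking rule: highest base plus 33% of each additional charge. Highest is witness intimidation at $97,000. Additional: $3,500 × 33% = $1,155. Combined base = $97,000 + $1,155 = $98,155.
Net percentage adjustment: +10% +50% +15% = +75%. $98,155 × 1.75 = $171,771.25.
Rounded to the nearest dollar: $171,771.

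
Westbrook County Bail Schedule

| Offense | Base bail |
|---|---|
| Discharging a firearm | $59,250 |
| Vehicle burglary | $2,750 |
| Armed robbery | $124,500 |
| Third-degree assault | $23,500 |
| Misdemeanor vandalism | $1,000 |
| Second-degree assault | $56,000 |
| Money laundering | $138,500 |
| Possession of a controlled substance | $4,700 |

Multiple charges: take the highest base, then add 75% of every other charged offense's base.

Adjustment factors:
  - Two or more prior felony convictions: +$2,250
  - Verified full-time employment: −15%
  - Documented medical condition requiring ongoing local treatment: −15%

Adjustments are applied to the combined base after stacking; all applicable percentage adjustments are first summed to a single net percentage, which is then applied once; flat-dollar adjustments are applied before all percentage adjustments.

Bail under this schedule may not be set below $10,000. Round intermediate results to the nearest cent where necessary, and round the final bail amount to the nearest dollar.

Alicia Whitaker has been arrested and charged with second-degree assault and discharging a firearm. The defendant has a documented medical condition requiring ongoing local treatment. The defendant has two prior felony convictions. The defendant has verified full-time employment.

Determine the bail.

$72,450

Base amounts from the schedule: second-degree assault $56,000; discharging a firearm $59,250.
Stacking rule: highest base plus 75% of each additional charge. Highest is discharging a firearm at $59,250. Additional: $56,000 × 75% = $42,000. Combined base = $59,250 + $42,000 = $101,250.
Two or more prior felony convictions (+$2,250 flat): $101,250 + $2,250 = $103,500.
Net percentage adjustment: −15% −15% = −30%. $103,500 × 0.7 = $72,450.
$72,450 is at or above the $10,000 minimum.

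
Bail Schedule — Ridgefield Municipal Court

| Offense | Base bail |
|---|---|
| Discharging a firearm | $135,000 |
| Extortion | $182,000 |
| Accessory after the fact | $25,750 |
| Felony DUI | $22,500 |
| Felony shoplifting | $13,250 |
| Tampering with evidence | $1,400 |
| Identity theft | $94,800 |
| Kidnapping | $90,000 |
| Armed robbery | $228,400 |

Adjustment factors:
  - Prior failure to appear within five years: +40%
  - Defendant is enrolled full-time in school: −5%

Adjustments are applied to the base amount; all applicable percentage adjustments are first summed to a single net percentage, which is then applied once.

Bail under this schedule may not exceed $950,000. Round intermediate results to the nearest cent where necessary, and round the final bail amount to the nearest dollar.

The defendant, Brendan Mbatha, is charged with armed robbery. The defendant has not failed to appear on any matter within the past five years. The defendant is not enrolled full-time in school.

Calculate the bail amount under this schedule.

Base amounts from the schedule: armed robbery $228,400.
Single charge. Combined base = $228,400.
No adjustment factors apply to this defendant.
$228,400 is within the $950,000 maximum.

$228,400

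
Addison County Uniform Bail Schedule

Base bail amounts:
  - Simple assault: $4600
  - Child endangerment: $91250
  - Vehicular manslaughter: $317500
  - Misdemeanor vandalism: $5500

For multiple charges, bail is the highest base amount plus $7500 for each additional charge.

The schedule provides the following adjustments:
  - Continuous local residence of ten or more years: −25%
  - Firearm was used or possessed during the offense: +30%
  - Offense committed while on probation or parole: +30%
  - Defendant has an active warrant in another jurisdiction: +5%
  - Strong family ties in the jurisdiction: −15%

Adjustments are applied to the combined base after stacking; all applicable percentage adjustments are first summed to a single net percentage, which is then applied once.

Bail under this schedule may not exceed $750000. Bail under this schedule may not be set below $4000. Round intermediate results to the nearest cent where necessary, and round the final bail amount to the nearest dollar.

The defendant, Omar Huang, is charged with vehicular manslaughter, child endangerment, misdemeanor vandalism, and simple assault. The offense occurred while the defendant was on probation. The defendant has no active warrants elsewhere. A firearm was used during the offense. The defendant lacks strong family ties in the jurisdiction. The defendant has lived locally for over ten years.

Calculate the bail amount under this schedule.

Base amounts from the schedule: vehicular manslaughter $317500; child endangerment $91250; misdemeanor vandalism $5500; simple assault $4600.
Stacking rule: highest base plus $7500 per additional charge. Highest is vehicular manslaughter at $317500; 3 additional charges → +$22500. Combined base = $340000.
Net percentage adjustment: −25% +30% +30% = +35%. $340000 × 1.35 = $459000.
$459000 is within the $750000 maximum.
$459000 is at or above the $4000 minimum.

$459000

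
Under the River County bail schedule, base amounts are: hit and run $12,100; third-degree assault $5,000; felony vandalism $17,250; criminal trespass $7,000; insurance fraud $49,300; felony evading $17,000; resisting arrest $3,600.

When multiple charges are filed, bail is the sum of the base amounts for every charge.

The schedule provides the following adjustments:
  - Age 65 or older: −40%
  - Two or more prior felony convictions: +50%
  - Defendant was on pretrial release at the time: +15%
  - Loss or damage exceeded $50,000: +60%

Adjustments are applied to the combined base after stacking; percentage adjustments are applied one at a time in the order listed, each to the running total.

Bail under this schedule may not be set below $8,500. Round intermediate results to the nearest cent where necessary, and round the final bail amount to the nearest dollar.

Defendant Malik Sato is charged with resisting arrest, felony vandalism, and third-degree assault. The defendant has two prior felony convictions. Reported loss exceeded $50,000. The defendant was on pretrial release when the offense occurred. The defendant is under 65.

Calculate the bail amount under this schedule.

Base amounts from the schedule: resisting arrest $3,600; felony vandalism $17,250; third-degree assault $5,000.
Stacking rule: sum of all bases. $3,600 + $17,250 + $5,000 = $25,850.
Two or more prior felony convictions (+50%): $25,850 × 1.5 = $38,775.
Defendant was on pretrial release at the time (+15%): $38,775 × 1.15 = $44,591.25.
Loss or damage exceeded $50,000 (+60%): $44,591.25 × 1.6 = $71,346.
$71,346 is at or above the $8,500 minimum.

$71,346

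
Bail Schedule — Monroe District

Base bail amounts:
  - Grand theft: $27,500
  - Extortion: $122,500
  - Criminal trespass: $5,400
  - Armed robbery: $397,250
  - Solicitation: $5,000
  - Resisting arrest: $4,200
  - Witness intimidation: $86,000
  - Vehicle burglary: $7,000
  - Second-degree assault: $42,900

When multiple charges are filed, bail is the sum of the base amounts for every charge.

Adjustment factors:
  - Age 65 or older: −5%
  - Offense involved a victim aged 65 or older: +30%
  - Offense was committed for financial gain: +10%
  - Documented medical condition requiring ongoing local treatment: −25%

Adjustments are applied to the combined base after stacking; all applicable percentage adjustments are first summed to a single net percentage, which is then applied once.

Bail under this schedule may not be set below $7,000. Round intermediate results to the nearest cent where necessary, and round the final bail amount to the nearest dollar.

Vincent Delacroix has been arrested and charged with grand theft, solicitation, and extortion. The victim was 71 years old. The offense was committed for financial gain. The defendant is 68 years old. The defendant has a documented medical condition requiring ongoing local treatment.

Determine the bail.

Base amounts from the schedule: grand theft $27,500; solicitation $5,000; extortion $122,500.
Stacking rule: sum of all bases. $27,500 + $5,000 + $122,500 = $155,000.
Net percentage adjustment: −5% +30% +10% −25% = +10%. $155,000 × 1.1 = $170,500.
$170,500 is at or above the $7,000 minimum.

$170,500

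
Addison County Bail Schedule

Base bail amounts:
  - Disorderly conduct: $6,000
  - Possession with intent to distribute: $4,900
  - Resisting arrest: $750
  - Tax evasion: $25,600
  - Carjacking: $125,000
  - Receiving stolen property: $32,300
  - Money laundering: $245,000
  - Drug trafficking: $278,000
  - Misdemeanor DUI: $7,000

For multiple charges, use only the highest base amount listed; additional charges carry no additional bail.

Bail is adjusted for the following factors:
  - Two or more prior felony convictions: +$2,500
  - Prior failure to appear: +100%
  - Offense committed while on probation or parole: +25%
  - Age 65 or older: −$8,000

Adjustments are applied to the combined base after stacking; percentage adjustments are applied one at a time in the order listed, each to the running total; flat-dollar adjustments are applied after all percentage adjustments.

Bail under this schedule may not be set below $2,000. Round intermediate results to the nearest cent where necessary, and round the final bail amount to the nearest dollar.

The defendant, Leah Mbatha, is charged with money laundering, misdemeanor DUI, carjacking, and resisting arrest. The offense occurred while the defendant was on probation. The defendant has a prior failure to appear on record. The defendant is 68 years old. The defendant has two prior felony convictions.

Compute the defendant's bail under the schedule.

$607,000

Base amounts from the schedule: money laundering $245,000; misdemeanor DUI $7,000; carjacking $125,000; resisting arrest $750.
Stacking rule: use the highest base only. Highest is money laundering at $245,000. Combined base = $245,000.
Prior failure to appear (+100%): $245,000 × 2 = $490,000.
Offense committed while on probation or parole (+25%): $490,000 × 1.25 = $612,500.
Two or more prior felony convictions (+$2,500 flat): $612,500 + $2,500 = $615,000.
Age 65 or older (−$8,000 flat): $615,000 − $8,000 = $607,000.
$607,000 is at or above the $2,000 minimum.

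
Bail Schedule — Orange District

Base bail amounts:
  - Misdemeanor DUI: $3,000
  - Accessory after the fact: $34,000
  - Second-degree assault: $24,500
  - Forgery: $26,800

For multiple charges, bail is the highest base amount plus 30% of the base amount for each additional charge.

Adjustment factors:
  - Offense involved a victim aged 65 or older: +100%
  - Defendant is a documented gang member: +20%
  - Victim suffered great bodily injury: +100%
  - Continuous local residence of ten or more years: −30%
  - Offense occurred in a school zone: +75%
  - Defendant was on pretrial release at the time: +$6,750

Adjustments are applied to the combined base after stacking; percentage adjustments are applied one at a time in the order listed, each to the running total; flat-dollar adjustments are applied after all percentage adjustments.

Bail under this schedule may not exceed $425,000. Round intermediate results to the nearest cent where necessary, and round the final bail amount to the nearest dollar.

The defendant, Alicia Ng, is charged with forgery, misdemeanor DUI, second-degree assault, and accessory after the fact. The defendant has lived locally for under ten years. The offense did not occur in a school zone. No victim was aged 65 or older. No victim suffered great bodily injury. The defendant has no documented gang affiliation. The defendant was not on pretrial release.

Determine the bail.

Base amounts from the schedule: forgery $26,800; misdemeanor DUI $3,000; second-degree assault $24,500; accessory after the fact $34,000.
Stacking rule: highest base plus 30% of each additional charge. Highest is accessory after the fact at $34,000. Additional: $26,800 × 30% = $8,040; $3,000 × 30% = $900; $24,500 × 30% = $7,350. Combined base = $34,000 + $16,290 = $50,290.
No adjustment factors apply to this defendant.
$50,290 is within the $425,000 maximum.

$50,290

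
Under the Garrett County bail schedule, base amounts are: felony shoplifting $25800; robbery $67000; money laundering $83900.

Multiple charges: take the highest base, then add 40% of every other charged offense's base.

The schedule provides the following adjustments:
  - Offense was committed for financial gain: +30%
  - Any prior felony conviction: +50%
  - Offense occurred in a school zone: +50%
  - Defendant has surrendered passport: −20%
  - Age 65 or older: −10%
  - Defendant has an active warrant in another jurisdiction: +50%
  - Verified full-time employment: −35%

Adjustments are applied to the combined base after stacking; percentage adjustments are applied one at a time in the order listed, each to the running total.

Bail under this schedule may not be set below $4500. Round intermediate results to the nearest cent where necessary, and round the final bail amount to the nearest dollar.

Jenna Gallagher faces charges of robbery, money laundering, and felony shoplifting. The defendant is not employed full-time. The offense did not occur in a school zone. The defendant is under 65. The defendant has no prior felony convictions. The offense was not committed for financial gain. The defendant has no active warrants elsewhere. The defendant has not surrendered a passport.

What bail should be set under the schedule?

$121020

Base amounts from the schedule: robbery $67000; money laundering $83900; felony shoplifting $25800.
Stacking rule: highest base plus 40% of each additional charge. Highest is money laundering at $83900. Additional: $67000 × 40% = $26800; $25800 × 40% = $10320. Combined base = $83900 + $37120 = $121020.
No adjustment factors apply to this defendant.
$121020 is at or above the $4500 minimum.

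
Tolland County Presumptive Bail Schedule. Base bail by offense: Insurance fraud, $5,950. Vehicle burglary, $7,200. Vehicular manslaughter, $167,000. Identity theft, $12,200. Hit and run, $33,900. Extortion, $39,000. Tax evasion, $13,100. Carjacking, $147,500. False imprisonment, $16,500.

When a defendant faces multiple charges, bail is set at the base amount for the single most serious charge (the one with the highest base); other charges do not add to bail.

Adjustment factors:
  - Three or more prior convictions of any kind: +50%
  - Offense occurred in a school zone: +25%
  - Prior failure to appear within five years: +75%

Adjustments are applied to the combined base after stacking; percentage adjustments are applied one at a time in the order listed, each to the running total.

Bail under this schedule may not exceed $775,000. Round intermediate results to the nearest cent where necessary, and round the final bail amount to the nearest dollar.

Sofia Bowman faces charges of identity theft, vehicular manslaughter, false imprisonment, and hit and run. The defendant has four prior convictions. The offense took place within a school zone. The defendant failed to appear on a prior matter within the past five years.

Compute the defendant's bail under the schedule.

$547,969

Base amounts from the schedule: identity theft $12,200; vehicular manslaughter $167,000; false imprisonment $16,500; hit and run $33,900.
Stacking rule: use the highest base only. Highest is vehicular manslaughter at $167,000. Combined base = $167,000.
Three or more prior convictions of any kind (+50%): $167,000 × 1.5 = $250,500.
Offense occurred in a school zone (+25%): $250,500 × 1.25 = $313,125.
Prior failure to appear within five years (+75%): $313,125 × 1.75 = $547,968.75.
$547,968.75 is within the $775,000 maximum.
Rounded to the nearest dollar: $547,969.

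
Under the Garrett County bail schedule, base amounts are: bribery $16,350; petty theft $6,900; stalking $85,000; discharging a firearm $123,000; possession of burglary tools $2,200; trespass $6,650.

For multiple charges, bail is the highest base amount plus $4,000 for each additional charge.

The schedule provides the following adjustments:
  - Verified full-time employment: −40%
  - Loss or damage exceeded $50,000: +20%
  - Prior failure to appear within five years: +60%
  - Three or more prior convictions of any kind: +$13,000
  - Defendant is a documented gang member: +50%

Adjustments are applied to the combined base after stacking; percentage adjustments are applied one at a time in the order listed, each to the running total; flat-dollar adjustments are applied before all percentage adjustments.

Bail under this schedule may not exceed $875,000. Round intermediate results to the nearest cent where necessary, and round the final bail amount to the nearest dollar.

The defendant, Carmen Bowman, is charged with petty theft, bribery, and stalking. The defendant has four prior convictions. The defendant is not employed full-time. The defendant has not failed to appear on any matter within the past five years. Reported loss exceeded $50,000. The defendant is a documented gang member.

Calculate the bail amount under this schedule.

$190,800

Base amounts from the schedule: petty theft $6,900; bribery $16,350; stalking $85,000.
Stacking rule: highest base plus $4,000 per additional charge. Highest is stalking at $85,000; 2 additional charges → +$8,000. Combined base = $93,000.
Three or more prior convictions of any kind (+$13,000 flat): $93,000 + $13,000 = $106,000.
Loss or damage exceeded $50,000 (+20%): $106,000 × 1.2 = $127,200.
Defendant is a documented gang member (+50%): $127,200 × 1.5 = $190,800.
$190,800 is within the $875,000 maximum.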